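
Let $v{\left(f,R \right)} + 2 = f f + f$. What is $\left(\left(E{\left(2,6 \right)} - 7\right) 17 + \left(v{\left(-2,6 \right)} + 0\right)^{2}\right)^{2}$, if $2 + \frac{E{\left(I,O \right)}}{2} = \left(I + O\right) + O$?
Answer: $83521$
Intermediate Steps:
$v{\left(f,R \right)} = -2 + f + f^{2}$ ($v{\left(f,R \right)} = -2 + \left(f f + f\right) = -2 + \left(f^{2} + f\right) = -2 + \left(f + f^{2}\right) = -2 + f + f^{2}$)
$E{\left(I,O \right)} = -4 + 2 I + 4 O$ ($E{\left(I,O \right)} = -4 + 2 \left(\left(I + O\right) + O\right) = -4 + 2 \left(I + 2 O\right) = -4 + \left(2 I + 4 O\right) = -4 + 2 I + 4 O$)
$\left(\left(E{\left(2,6 \right)} - 7\right) 17 + \left(v{\left(-2,6 \right)} + 0\right)^{2}\right)^{2} = \left(\left(\left(-4 + 2 \cdot 2 + 4 \cdot 6\right) - 7\right) 17 + \left(\left(-2 - 2 + \left(-2\right)^{2}\right) + 0\right)^{2}\right)^{2} = \left(\left(\left(-4 + 4 + 24\right) - 7\right) 17 + \left(\left(-2 - 2 + 4\right) + 0\right)^{2}\right)^{2} = \left(\left(24 - 7\right) 17 + \left(0 + 0\right)^{2}\right)^{2} = \left(17 \cdot 17 + 0^{2}\right)^{2} = \left(289 + 0\right)^{2} = 289^{2} = 83521$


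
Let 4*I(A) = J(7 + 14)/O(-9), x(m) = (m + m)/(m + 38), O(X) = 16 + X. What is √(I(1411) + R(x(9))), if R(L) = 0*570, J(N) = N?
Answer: √3/2 ≈ 0.86602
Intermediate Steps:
x(m) = 2*m/(38 + m) (x(m) = (2*m)/(38 + m) = 2*m/(38 + m))
R(L) = 0
I(A) = ¾ (I(A) = ((7 + 14)/(16 - 9))/4 = (21/7)/4 = (21*(⅐))/4 = (¼)*3 = ¾)
√(I(1411) + R(x(9))) = √(¾ + 0) = √(¾) = √3/2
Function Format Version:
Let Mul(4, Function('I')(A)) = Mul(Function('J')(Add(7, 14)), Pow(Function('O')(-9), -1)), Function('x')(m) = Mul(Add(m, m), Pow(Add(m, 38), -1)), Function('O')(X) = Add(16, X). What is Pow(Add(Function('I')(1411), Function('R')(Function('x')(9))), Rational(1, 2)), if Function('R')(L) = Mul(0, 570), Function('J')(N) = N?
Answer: Mul(Rational(1, 2), Pow(3, Rational(1, 2))) ≈ 0.86602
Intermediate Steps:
Function('x')(m) = Mul(2, m, Pow(Add(38, m), -1)) (Function('x')(m) = Mul(Mul(2, m), Pow(Add(38, m), -1)) = Mul(2, m, Pow(Add(38, m), -1)))
Function('R')(L) = 0
Function('I')(A) = Rational(3, 4) (Function('I')(A) = Mul(Rational(1, 4), Mul(Add(7, 14), Pow(Add(16, -9), -1))) = Mul(Rational(1, 4), Mul(21, Pow(7, -1))) = Mul(Rational(1, 4), Mul(21, Rational(1, 7))) = Mul(Rational(1, 4), 3) = Rational(3, 4))
Pow(Add(Function('I')(1411), Function('R')(Function('x')(9))), Rational(1, 2)) = Pow(Add(Rational(3, 4), 0), Rational(1, 2)) = Pow(Rational(3, 4), Rational(1, 2)) = Mul(Rational(1, 2), Pow(3, Rational(1, 2)))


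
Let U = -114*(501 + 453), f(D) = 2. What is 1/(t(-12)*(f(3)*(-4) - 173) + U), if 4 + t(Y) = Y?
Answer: -1/105860 ≈ -9.4464e-6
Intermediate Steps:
t(Y) = -4 + Y
U = -108756 (U = -114*954 = -108756)
1/(t(-12)*(f(3)*(-4) - 173) + U) = 1/((-4 - 12)*(2*(-4) - 173) - 108756) = 1/(-16*(-8 - 173) - 108756) = 1/(-16*(-181) - 108756) = 1/(2896 - 108756) = 1/(-105860) = -1/105860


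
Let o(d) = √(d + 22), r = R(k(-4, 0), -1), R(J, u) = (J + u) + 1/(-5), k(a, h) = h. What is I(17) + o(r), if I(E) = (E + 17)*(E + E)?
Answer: 1156 + 2*√130/5 ≈ 1160.6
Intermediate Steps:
I(E) = 2*E*(17 + E) (I(E) = (17 + E)*(2*E) = 2*E*(17 + E))
R(J, u) = -⅕ + J + u (R(J, u) = (J + u) - ⅕ = -⅕ + J + u)
r = -6/5 (r = -⅕ + 0 - 1 = -6/5 ≈ -1.2000)
o(d) = √(22 + d)
I(17) + o(r) = 2*17*(17 + 17) + √(22 - 6/5) = 2*17*34 + √(104/5) = 1156 + 2*√130/5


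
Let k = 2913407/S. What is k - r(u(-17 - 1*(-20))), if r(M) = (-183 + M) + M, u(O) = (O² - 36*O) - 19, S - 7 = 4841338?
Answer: 2031436962/4841345 ≈ 419.60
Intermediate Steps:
S = 4841345 (S = 7 + 4841338 = 4841345)
u(O) = -19 + O² - 36*O
k = 2913407/4841345 ≈ 0.60178
r(M) = -183 + 2*M
k - r(u(-17 - 1*(-20))) = 2913407/4841345 - (-183 + 2*(-19 + (-17 - 1*(-20))² - 36*(-17 - 1*(-20)))) = 2913407/4841345 - (-183 + 2*(-19 + (-17 + 20)² - 36*(-17 + 20))) = 2913407/4841345 - (-183 + 2*(-19 + 3² - 36*3)) = 2913407/4841345 - (-183 + 2*(-19 + 9 - 108)) = 2913407/4841345 - (-183 + 2*(-118)) = 2913407/4841345 - (-183 - 236) = 2913407/4841345 - 1*(-419) = 2913407/4841345 + 419 = 2031436962/4841345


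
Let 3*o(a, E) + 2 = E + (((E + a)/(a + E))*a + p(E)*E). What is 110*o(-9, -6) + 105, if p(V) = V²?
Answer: -25315/3 ≈ -8438.3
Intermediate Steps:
o(a, E) = -⅔ + E/3 + a/3 + E³/3 (o(a, E) = -⅔ + (E + (((E + a)/(a + E))*a + E²*E))/3 = -⅔ + (E + (((E + a)/(E + a))*a + E³))/3 = -⅔ + (E + (1*a + E³))/3 = -⅔ + (E + (a + E³))/3 = -⅔ + (E + a + E³)/3 = -⅔ + (E/3 + a/3 + E³/3) = -⅔ + E/3 + a/3 + E³/3)
110*o(-9, -6) + 105 = 110*(-⅔ + (⅓)*(-6) + (⅓)*(-9) + (⅓)*(-6)³) + 105 = 110*(-⅔ - 2 - 3 + (⅓)*(-216)) + 105 = 110*(-⅔ - 2 - 3 - 72) + 105 = 110*(-233/3) + 105 = -25630/3 + 105 = -25315/3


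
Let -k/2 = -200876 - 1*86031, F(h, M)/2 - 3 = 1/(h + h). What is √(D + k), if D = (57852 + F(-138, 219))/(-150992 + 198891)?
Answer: √25071661769911564002/6610062 ≈ 757.51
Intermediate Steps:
F(h, M) = 6 + 1/h (F(h, M) = 6 + 2/(h + h) = 6 + 2/((2*h)) = 6 + 2*(1/(2*h)) = 6 + 1/h)
k = 573814 (k = -2*(-200876 - 1*86031) = -2*(-200876 - 86031) = -2*(-286907) = 573814)
D = 7984403/6610062 (D = (57852 + (6 + 1/(-138)))/(-150992 + 198891) = (57852 + (6 - 1/138))/47899 = (57852 + 827/138)*(1/47899) = (7984403/138)*(1/47899) = 7984403/6610062 ≈ 1.2079)
√(D + k) = √(7984403/6610062 + 573814) = √(3792954100871/6610062) = √25071661769911564002/6610062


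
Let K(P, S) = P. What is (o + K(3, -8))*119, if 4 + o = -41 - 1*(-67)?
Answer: 2975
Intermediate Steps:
o = 22 (o = -4 + (-41 - 1*(-67)) = -4 + (-41 + 67) = -4 + 26 = 22)
(o + K(3, -8))*119 = (22 + 3)*119 = 25*119 = 2975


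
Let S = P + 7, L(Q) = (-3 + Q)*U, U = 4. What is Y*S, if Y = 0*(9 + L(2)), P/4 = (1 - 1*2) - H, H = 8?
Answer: 0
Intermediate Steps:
P = -36 (P = 4*((1 - 1*2) - 1*8) = 4*((1 - 2) - 8) = 4*(-1 - 8) = 4*(-9) = -36)
L(Q) = -12 + 4*Q (L(Q) = (-3 + Q)*4 = -12 + 4*Q)
Y = 0 (Y = 0*(9 + (-12 + 4*2)) = 0*(9 + (-12 + 8)) = 0*(9 - 4) = 0*5 = 0)
S = -29 (S = -36 + 7 = -29)
Y*S = 0*(-29) = 0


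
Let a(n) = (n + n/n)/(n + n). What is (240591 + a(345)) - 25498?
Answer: 74207258/345 ≈ 2.1509e+5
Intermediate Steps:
a(n) = (1 + n)/(2*n) (a(n) = (n + 1)/((2*n)) = (1 + n)*(1/(2*n)) = (1 + n)/(2*n))
(240591 + a(345)) - 25498 = (240591 + (½)*(1 + 345)/345) - 25498 = (240591 + (½)*(1/345)*346) - 25498 = (240591 + 173/345) - 25498 = 83004068/345 - 25498 = 74207258/345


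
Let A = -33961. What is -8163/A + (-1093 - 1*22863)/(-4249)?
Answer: 848254303/144300289 ≈ 5.8784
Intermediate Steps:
-8163/A + (-1093 - 1*22863)/(-4249) = -8163/(-33961) + (-1093 - 1*22863)/(-4249) = -8163*(-1/33961) + (-1093 - 22863)*(-1/4249) = 8163/33961 - 23956*(-1/4249) = 8163/33961 + 23956/4249 = 848254303/144300289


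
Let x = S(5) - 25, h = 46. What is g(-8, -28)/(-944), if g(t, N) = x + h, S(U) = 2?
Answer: -23/944 ≈ -0.024364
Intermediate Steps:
x = -23 (x = 2 - 25 = -23)
g(t, N) = 23 (g(t, N) = -23 + 46 = 23)
g(-8, -28)/(-944) = 23/(-944) = 23*(-1/944) = -23/944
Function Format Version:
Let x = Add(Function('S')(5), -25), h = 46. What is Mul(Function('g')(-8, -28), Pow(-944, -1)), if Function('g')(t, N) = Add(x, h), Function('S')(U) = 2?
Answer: Rational(-23, 944) ≈ -0.024364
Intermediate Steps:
x = -23 (x = Add(2, -25) = -23)
Function('g')(t, N) = 23 (Function('g')(t, N) = Add(-23, 46) = 23)
Mul(Function('g')(-8, -28), Pow(-944, -1)) = Mul(23, Pow(-944, -1)) = Mul(23, Rational(-1, 944)) = Rational(-23, 944)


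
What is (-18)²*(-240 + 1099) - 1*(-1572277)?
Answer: 1850593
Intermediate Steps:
(-18)²*(-240 + 1099) - 1*(-1572277) = 324*859 + 1572277 = 278316 + 1572277 = 1850593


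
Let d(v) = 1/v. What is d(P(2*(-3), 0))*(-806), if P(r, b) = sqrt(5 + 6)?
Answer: -806*sqrt(11)/11 ≈ -243.02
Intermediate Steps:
P(r, b) = sqrt(11)
d(P(2*(-3), 0))*(-806) = -806/sqrt(11) = (sqrt(11)/11)*(-806) = -806*sqrt(11)/11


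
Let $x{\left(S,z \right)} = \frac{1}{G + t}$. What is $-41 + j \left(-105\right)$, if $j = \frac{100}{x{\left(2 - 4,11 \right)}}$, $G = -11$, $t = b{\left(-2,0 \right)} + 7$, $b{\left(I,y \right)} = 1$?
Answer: $31459$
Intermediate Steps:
$t = 8$ ($t = 1 + 7 = 8$)
$x{\left(S,z \right)} = - \frac{1}{3}$ ($x{\left(S,z \right)} = \frac{1}{-11 + 8} = \frac{1}{-3} = - \frac{1}{3}$)
$j = -300$ ($j = \frac{100}{- \frac{1}{3}} = 100 \left(-3\right) = -300$)
$-41 + j \left(-105\right) = -41 - -31500 = -41 + 31500 = 31459$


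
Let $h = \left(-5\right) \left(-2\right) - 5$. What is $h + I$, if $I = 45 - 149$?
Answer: $-99$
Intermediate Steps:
$I = -104$ ($I = 45 - 149 = -104$)
$h = 5$ ($h = 10 - 5 = 5$)
$h + I = 5 - 104 = -99$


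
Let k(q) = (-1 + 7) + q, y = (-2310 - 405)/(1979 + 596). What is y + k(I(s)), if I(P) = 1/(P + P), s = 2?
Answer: 10703/2060 ≈ 5.1956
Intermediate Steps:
I(P) = 1/(2*P)
y = -543/515 (y = -2715/2575 = -2715*1/2575 = -543/515 ≈ -1.0544)
k(q) = 6 + q
y + k(I(s)) = -543/515 + (6 + (1/2)/2) = -543/515 + (6 + (1/2)*(1/2)) = -543/515 + (6 + 1/4) = -543/515 + 25/4 = 10703/2060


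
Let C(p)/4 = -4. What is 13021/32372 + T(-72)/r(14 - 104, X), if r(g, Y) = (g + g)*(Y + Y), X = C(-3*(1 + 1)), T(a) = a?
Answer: 252327/647440 ≈ 0.38973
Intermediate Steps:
C(p) = -16 (C(p) = 4*(-4) = -16)
X = -16
r(g, Y) = 4*Y*g (r(g, Y) = (2*g)*(2*Y) = 4*Y*g)
13021/32372 + T(-72)/r(14 - 104, X) = 13021/32372 - 72*(-1/(64*(14 - 104))) = 13021*(1/32372) - 72/(4*(-16)*(-90)) = 13021/32372 - 72/5760 = 13021/32372 - 72*1/5760 = 13021/32372 - 1/80 = 252327/647440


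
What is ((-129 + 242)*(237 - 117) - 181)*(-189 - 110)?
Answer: -4000321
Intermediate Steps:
((-129 + 242)*(237 - 117) - 181)*(-189 - 110) = (113*120 - 181)*(-299) = (13560 - 181)*(-299) = 13379*(-299) = -4000321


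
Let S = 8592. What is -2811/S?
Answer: -937/2864 ≈ -0.32716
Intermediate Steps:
-2811/S = -2811/8592 = -2811*1/8592 = -937/2864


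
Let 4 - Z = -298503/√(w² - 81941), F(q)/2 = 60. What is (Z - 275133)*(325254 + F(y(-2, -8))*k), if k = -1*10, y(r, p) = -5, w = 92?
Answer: -89156652966 - 96731091162*I*√73477/73477 ≈ -8.9157e+10 - 3.5685e+8*I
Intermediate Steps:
F(q) = 120 (F(q) = 2*60 = 120)
k = -10
Z = 4 - 298503*I*√73477/73477 (Z = 4 - (-298503)/(√(92² - 81941)) = 4 - (-298503)/(√(8464 - 81941)) = 4 - (-298503)/(√(-73477)) = 4 - (-298503)/(I*√73477) = 4 - (-298503)*(-I*√73477/73477) = 4 - 298503*I*√73477/73477 ≈ 4.0 - 1101.2*I)
(Z - 275133)*(325254 + F(y(-2, -8))*k) = ((4 - 298503*I*√73477/73477) - 275133)*(325254 + 120*(-10)) = (-275129 - 298503*I*√73477/73477)*(325254 - 1200) = (-275129 - 298503*I*√73477/73477)*324054 = -89156652966 - 96731091162*I*√73477/73477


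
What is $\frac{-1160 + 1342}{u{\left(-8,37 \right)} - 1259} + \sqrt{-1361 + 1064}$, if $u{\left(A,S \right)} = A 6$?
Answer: $- \frac{182}{1307} + 3 i \sqrt{33} \approx -0.13925 + 17.234 i$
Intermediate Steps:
$u{\left(A,S \right)} = 6 A$
$\frac{-1160 + 1342}{u{\left(-8,37 \right)} - 1259} + \sqrt{-1361 + 1064} = \frac{-1160 + 1342}{6 \left(-8\right) - 1259} + \sqrt{-1361 + 1064} = \frac{182}{-48 - 1259} + \sqrt{-297} = \frac{182}{-1307} + 3 i \sqrt{33} = 182 \left(- \frac{1}{1307}\right) + 3 i \sqrt{33} = - \frac{182}{1307} + 3 i \sqrt{33}$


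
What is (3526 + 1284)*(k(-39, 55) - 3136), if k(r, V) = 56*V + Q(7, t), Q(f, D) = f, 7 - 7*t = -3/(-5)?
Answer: -235690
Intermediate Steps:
t = 32/35 (t = 1 - (-3)/(7*(-5)) = 1 - (-3)*(-1)/(7*5) = 1 - ⅐*⅗ = 1 - 3/35 = 32/35 ≈ 0.91429)
k(r, V) = 7 + 56*V (k(r, V) = 56*V + 7 = 7 + 56*V)
(3526 + 1284)*(k(-39, 55) - 3136) = (3526 + 1284)*((7 + 56*55) - 3136) = 4810*((7 + 3080) - 3136) = 4810*(3087 - 3136) = 4810*(-49) = -235690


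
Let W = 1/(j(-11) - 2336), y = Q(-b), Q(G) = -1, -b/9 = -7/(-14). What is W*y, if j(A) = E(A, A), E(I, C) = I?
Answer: 1/2347 ≈ 0.00042608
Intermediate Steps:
b = -9/2 (b = -(-63)/(-14) = -(-63)*(-1)/14 = -9*1/2 = -9/2 ≈ -4.5000)
j(A) = A
y = -1
W = -1/2347 (W = 1/(-11 - 2336) = 1/(-2347) = -1/2347 ≈ -0.00042608)
W*y = -1/2347*(-1) = 1/2347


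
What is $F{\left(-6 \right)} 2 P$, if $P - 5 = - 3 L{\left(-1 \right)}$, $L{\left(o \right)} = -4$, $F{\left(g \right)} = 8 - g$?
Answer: $476$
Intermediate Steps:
$P = 17$ ($P = 5 - -12 = 5 + 12 = 17$)
$F{\left(-6 \right)} 2 P = \left(8 - -6\right) 2 \cdot 17 = \left(8 + 6\right) 2 \cdot 17 = 14 \cdot 2 \cdot 17 = 28 \cdot 17 = 476$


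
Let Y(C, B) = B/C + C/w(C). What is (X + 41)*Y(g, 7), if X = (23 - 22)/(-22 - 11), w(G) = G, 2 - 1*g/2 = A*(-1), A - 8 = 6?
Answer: 2197/44 ≈ 49.932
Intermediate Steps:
A = 14 (A = 8 + 6 = 14)
g = 32 (g = 4 - 28*(-1) = 4 - 2*(-14) = 4 + 28 = 32)
X = -1/33 (X = 1/(-33) = 1*(-1/33) = -1/33 ≈ -0.030303)
Y(C, B) = 1 + B/C (Y(C, B) = B/C + C/C = B/C + 1 = 1 + B/C)
(X + 41)*Y(g, 7) = (-1/33 + 41)*((7 + 32)/32) = 1352*((1/32)*39)/33 = (1352/33)*(39/32) = 2197/44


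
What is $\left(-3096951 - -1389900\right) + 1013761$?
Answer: $-693290$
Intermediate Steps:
$\left(-3096951 - -1389900\right) + 1013761 = \left(-3096951 + 1389900\right) + 1013761 = -1707051 + 1013761 = -693290$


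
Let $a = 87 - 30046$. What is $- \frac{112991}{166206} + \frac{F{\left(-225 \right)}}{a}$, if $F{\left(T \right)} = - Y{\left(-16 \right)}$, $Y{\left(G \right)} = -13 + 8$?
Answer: $- \frac{3385928399}{4979365554} \approx -0.67999$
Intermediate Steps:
$Y{\left(G \right)} = -5$
$a = -29959$ ($a = 87 - 30046 = -29959$)
$F{\left(T \right)} = 5$ ($F{\left(T \right)} = \left(-1\right) \left(-5\right) = 5$)
$- \frac{112991}{166206} + \frac{F{\left(-225 \right)}}{a} = - \frac{112991}{166206} + \frac{5}{-29959} = \left(-112991\right) \frac{1}{166206} + 5 \left(- \frac{1}{29959}\right) = - \frac{112991}{166206} - \frac{5}{29959} = - \frac{3385928399}{4979365554}$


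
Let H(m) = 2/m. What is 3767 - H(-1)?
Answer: 3769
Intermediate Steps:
3767 - H(-1) = 3767 - 2/(-1) = 3767 - 2*(-1) = 3767 - 1*(-2) = 3767 + 2 = 3769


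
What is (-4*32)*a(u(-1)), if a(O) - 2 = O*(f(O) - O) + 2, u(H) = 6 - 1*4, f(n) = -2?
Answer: 512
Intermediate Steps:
u(H) = 2 (u(H) = 6 - 4 = 2)
a(O) = 4 + O*(-2 - O) (a(O) = 2 + (O*(-2 - O) + 2) = 2 + (2 + O*(-2 - O)) = 4 + O*(-2 - O))
(-4*32)*a(u(-1)) = (-4*32)*(4 - 1*2² - 2*2) = -128*(4 - 1*4 - 4) = -128*(4 - 4 - 4) = -128*(-4) = 512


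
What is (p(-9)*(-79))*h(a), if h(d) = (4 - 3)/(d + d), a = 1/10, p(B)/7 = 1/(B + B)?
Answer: 2765/18 ≈ 153.61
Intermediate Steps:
p(B) = 7/(2*B) (p(B) = 7/(B + B) = 7/((2*B)) = 7*(1/(2*B)) = 7/(2*B))
a = ⅒ ≈ 0.10000
h(d) = 1/(2*d)
(p(-9)*(-79))*h(a) = (((7/2)/(-9))*(-79))*(1/(2*(⅒))) = (((7/2)*(-⅑))*(-79))*((½)*10) = -7/18*(-79)*5 = (553/18)*5 = 2765/18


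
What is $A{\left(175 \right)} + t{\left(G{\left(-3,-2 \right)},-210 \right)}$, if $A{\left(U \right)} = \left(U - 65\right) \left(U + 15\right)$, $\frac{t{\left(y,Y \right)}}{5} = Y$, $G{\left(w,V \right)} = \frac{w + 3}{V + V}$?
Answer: $19850$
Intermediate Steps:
$G{\left(w,V \right)} = \frac{3 + w}{2 V}$
$t{\left(y,Y \right)} = 5 Y$
$A{\left(U \right)} = \left(-65 + U\right) \left(15 + U\right)$
$A{\left(175 \right)} + t{\left(G{\left(-3,-2 \right)},-210 \right)} = \left(-975 + 175^{2} - 8750\right) + 5 \left(-210\right) = \left(-975 + 30625 - 8750\right) - 1050 = 20900 - 1050 = 19850$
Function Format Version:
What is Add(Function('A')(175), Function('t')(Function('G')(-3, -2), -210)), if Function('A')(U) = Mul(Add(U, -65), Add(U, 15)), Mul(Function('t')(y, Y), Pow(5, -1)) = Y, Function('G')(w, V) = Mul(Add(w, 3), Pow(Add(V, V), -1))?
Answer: 19850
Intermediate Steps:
Function('G')(w, V) = Mul(Rational(1, 2), Pow(V, -1), Add(3, w)) (Function('G')(w, V) = Mul(Add(3, w), Pow(Mul(2, V), -1)) = Mul(Add(3, w), Mul(Rational(1, 2), Pow(V, -1))) = Mul(Rational(1, 2), Pow(V, -1), Add(3, w)))
Function('t')(y, Y) = Mul(5, Y)
Function('A')(U) = Mul(Add(-65, U), Add(15, U))
Add(Function('A')(175), Function('t')(Function('G')(-3, -2), -210)) = Add(Add(-975, Pow(175, 2), Mul(-50, 175)), Mul(5, -210)) = Add(Add(-975, 30625, -8750), -1050) = Add(20900, -1050) = 19850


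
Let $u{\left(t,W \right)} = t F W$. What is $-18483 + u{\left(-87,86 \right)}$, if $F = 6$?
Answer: $-63375$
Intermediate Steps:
$u{\left(t,W \right)} = 6 W t$ ($u{\left(t,W \right)} = t 6 W = 6 t W = 6 W t$)
$-18483 + u{\left(-87,86 \right)} = -18483 + 6 \cdot 86 \left(-87\right) = -18483 - 44892 = -63375$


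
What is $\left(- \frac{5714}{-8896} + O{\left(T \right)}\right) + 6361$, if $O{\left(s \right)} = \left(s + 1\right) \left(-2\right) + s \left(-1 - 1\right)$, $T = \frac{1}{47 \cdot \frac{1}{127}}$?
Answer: $\frac{1327261799}{209056} \approx 6348.8$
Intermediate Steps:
$T = \frac{127}{47}$ ($T = \frac{1}{47 \cdot \frac{1}{127}} = \frac{1}{\frac{47}{127}} = \frac{127}{47} \approx 2.7021$)
$O{\left(s \right)} = -2 - 4 s$ ($O{\left(s \right)} = \left(1 + s\right) \left(-2\right) + s \left(-2\right) = \left(-2 - 2 s\right) - 2 s = -2 - 4 s$)
$\left(- \frac{5714}{-8896} + O{\left(T \right)}\right) + 6361 = \left(- \frac{5714}{-8896} - \frac{602}{47}\right) + 6361 = \left(\left(-5714\right) \left(- \frac{1}{8896}\right) - \frac{602}{47}\right) + 6361 = \left(\frac{2857}{4448} - \frac{602}{47}\right) + 6361 = - \frac{2543417}{209056} + 6361 = \frac{1327261799}{209056}$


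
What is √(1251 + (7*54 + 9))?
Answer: 3*√182 ≈ 40.472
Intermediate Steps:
√(1251 + (7*54 + 9)) = √(1251 + (378 + 9)) = √(1251 + 387) = √1638 = 3*√182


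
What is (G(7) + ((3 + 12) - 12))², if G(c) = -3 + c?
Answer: 49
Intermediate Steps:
(G(7) + ((3 + 12) - 12))² = ((-3 + 7) + ((3 + 12) - 12))² = (4 + (15 - 12))² = (4 + 3)² = 7² = 49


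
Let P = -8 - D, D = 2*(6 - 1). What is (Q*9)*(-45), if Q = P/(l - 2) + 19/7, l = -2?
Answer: -40905/14 ≈ -2921.8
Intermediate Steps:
D = 10 (D = 2*5 = 10)
P = -18 (P = -8 - 1*10 = -8 - 10 = -18)
Q = 101/14 (Q = -18/(-2 - 2) + 19/7 = -18/(-4) + 19*(⅐) = -18*(-¼) + 19/7 = 9/2 + 19/7 = 101/14 ≈ 7.2143)
(Q*9)*(-45) = ((101/14)*9)*(-45) = (909/14)*(-45) = -40905/14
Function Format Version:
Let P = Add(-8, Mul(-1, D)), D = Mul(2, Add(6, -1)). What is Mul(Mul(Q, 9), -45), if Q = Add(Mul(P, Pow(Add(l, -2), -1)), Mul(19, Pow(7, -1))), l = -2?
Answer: Rational(-40905, 14) ≈ -2921.8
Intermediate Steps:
D = 10 (D = Mul(2, 5) = 10)
P = -18 (P = Add(-8, Mul(-1, 10)) = Add(-8, -10) = -18)
Q = Rational(101, 14) (Q = Add(Mul(-18, Pow(Add(-2, -2), -1)), Mul(19, Pow(7, -1))) = Add(Mul(-18, Pow(-4, -1)), Mul(19, Rational(1, 7))) = Add(Mul(-18, Rational(-1, 4)), Rational(19, 7)) = Add(Rational(9, 2), Rational(19, 7)) = Rational(101, 14) ≈ 7.2143)
Mul(Mul(Q, 9), -45) = Mul(Mul(Rational(101, 14), 9), -45) = Mul(Rational(909, 14), -45) = Rational(-40905, 14)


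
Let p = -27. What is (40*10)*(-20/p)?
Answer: 8000/27 ≈ 296.30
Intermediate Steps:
(40*10)*(-20/p) = (40*10)*(-20/(-27)) = 400*(-20*(-1/27)) = 400*(20/27) = 8000/27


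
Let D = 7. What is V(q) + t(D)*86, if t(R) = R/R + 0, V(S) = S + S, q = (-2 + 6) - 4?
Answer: 86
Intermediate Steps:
q = 0 (q = 4 - 4 = 0)
V(S) = 2*S
t(R) = 1 (t(R) = 1 + 0 = 1)
V(q) + t(D)*86 = 2*0 + 1*86 = 0 + 86 = 86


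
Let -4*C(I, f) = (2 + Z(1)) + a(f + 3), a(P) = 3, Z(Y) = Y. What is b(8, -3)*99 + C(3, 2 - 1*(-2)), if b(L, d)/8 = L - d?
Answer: 17421/2 ≈ 8710.5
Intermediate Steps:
b(L, d) = -8*d + 8*L (b(L, d) = 8*(L - d) = -8*d + 8*L)
C(I, f) = -3/2 (C(I, f) = -((2 + 1) + 3)/4 = -(3 + 3)/4 = -¼*6 = -3/2)
b(8, -3)*99 + C(3, 2 - 1*(-2)) = (-8*(-3) + 8*8)*99 - 3/2 = (24 + 64)*99 - 3/2 = 88*99 - 3/2 = 8712 - 3/2 = 17421/2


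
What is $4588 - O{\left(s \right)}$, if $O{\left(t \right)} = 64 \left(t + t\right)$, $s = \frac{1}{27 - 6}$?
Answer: $\frac{96220}{21} \approx 4581.9$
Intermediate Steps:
$s = \frac{1}{21} \approx 0.047619$
$O{\left(t \right)} = 128 t$ ($O{\left(t \right)} = 64 \cdot 2 t = 128 t$)
$4588 - O{\left(s \right)} = 4588 - 128 \cdot \frac{1}{21} = 4588 - \frac{128}{21} = \frac{96220}{21}$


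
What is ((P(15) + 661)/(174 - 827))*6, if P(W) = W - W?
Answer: -3966/653 ≈ -6.0735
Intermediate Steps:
P(W) = 0
((P(15) + 661)/(174 - 827))*6 = ((0 + 661)/(174 - 827))*6 = (661/(-653))*6 = (661*(-1/653))*6 = -661/653*6 = -3966/653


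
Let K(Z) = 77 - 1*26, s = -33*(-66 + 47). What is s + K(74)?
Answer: 678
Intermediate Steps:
s = 627 (s = -33*(-19) = 627)
K(Z) = 51 (K(Z) = 77 - 26 = 51)
s + K(74) = 627 + 51 = 678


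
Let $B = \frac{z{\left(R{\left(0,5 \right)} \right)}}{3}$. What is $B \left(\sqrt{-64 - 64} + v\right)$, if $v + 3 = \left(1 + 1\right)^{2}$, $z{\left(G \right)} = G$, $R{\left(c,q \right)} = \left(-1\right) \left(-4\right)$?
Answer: $\frac{4}{3} + \frac{32 i \sqrt{2}}{3} \approx 1.3333 + 15.085 i$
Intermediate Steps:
$R{\left(c,q \right)} = 4$
$v = 1$ ($v = -3 + \left(1 + 1\right)^{2} = -3 + 2^{2} = -3 + 4 = 1$)
$B = \frac{4}{3} \approx 1.3333$
$B \left(\sqrt{-64 - 64} + v\right) = \frac{4 \left(\sqrt{-64 - 64} + 1\right)}{3} = \frac{4 \left(\sqrt{-128} + 1\right)}{3} = \frac{4 \left(8 i \sqrt{2} + 1\right)}{3} = \frac{4 \left(1 + 8 i \sqrt{2}\right)}{3} = \frac{4}{3} + \frac{32 i \sqrt{2}}{3}$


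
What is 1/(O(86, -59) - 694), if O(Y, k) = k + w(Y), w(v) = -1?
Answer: -1/754 ≈ -0.0013263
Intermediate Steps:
O(Y, k) = -1 + k (O(Y, k) = k - 1 = -1 + k)
1/(O(86, -59) - 694) = 1/((-1 - 59) - 694) = 1/(-60 - 694) = 1/(-754) = -1/754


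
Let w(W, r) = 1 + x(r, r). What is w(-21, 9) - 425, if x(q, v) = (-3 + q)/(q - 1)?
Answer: -1693/4 ≈ -423.25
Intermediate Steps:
x(q, v) = (-3 + q)/(-1 + q)
w(W, r) = 1 + (-3 + r)/(-1 + r)
w(-21, 9) - 425 = 2*(-2 + 9)/(-1 + 9) - 425 = 2*7/8 - 425 = 2*(1/8)*7 - 425 = 7/4 - 425 = -1693/4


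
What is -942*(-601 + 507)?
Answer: 88548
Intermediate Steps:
-942*(-601 + 507) = -942*(-94) = 88548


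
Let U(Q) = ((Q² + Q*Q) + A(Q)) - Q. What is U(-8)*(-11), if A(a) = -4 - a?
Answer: -1540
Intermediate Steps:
U(Q) = -4 - 2*Q + 2*Q² (U(Q) = ((Q² + Q*Q) + (-4 - Q)) - Q = ((Q² + Q²) + (-4 - Q)) - Q = (2*Q² + (-4 - Q)) - Q = (-4 - Q + 2*Q²) - Q = -4 - 2*Q + 2*Q²)
U(-8)*(-11) = (-4 - 2*(-8) + 2*(-8)²)*(-11) = (-4 + 16 + 2*64)*(-11) = (-4 + 16 + 128)*(-11) = 140*(-11) = -1540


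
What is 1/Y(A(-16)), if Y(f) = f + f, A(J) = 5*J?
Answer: -1/160 ≈ -0.0062500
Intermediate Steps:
Y(f) = 2*f
1/Y(A(-16)) = 1/(2*(5*(-16))) = 1/(2*(-80)) = 1/(-160) = -1/160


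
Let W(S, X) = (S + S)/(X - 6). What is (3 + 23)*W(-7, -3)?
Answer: 364/9 ≈ 40.444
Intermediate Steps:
W(S, X) = 2*S/(-6 + X) (W(S, X) = (2*S)/(-6 + X) = 2*S/(-6 + X))
(3 + 23)*W(-7, -3) = (3 + 23)*(2*(-7)/(-6 - 3)) = 26*(2*(-7)/(-9)) = 26*(2*(-7)*(-⅑)) = 26*(14/9) = 364/9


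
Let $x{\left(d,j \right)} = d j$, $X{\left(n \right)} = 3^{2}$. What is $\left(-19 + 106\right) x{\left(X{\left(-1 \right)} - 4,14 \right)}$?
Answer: $6090$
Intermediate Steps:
$X{\left(n \right)} = 9$
$\left(-19 + 106\right) x{\left(X{\left(-1 \right)} - 4,14 \right)} = \left(-19 + 106\right) \left(9 - 4\right) 14 = 87 \left(9 - 4\right) 14 = 87 \cdot 5 \cdot 14 = 87 \cdot 70 = 6090$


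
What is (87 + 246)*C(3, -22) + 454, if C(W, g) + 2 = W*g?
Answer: -22190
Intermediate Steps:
C(W, g) = -2 + W*g
(87 + 246)*C(3, -22) + 454 = (87 + 246)*(-2 + 3*(-22)) + 454 = 333*(-2 - 66) + 454 = 333*(-68) + 454 = -22644 + 454 = -22190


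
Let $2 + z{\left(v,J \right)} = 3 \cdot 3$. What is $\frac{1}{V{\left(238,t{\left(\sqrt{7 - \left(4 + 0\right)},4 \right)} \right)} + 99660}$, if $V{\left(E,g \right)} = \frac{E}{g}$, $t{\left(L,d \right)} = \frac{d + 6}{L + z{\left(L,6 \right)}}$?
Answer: $\frac{2495665}{249133709206} - \frac{595 \sqrt{3}}{249133709206} \approx 1.0013 \cdot 10^{-5}$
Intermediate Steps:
$z{\left(v,J \right)} = 7$ ($z{\left(v,J \right)} = -2 + 3 \cdot 3 = -2 + 9 = 7$)
$t{\left(L,d \right)} = \frac{6 + d}{7 + L}$ ($t{\left(L,d \right)} = \frac{d + 6}{L + 7} = \frac{6 + d}{7 + L}$)
$\frac{1}{V{\left(238,t{\left(\sqrt{7 - \left(4 + 0\right)},4 \right)} \right)} + 99660} = \frac{1}{\frac{238}{\frac{1}{7 + \sqrt{7 - \left(4 + 0\right)}} \left(6 + 4\right)} + 99660} = \frac{1}{\frac{238}{\frac{1}{7 + \sqrt{7 - 4}} \cdot 10} + 99660} = \frac{1}{\frac{238}{\frac{1}{7 + \sqrt{3}} \cdot 10} + 99660} = \frac{1}{\frac{238}{10 \frac{1}{7 + \sqrt{3}}} + 99660} = \frac{1}{238 \left(\frac{7}{10} + \frac{\sqrt{3}}{10}\right) + 99660} = \frac{1}{\left(\frac{833}{5} + \frac{119 \sqrt{3}}{5}\right) + 99660} = \frac{1}{\frac{499133}{5} + \frac{119 \sqrt{3}}{5}}$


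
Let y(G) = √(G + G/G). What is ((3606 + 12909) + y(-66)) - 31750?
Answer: -15235 + I*√65 ≈ -15235.0 + 8.0623*I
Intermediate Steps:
y(G) = √(1 + G) (y(G) = √(G + 1) = √(1 + G))
((3606 + 12909) + y(-66)) - 31750 = ((3606 + 12909) + √(1 - 66)) - 31750 = (16515 + √(-65)) - 31750 = (16515 + I*√65) - 31750 = -15235 + I*√65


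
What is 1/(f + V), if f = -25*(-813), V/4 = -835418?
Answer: -1/3321347 ≈ -3.0108e-7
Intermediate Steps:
V = -3341672 (V = 4*(-835418) = -3341672)
f = 20325
1/(f + V) = 1/(20325 - 3341672) = 1/(-3321347) = -1/3321347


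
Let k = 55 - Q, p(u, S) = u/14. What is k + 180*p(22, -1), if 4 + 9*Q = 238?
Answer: 2183/7 ≈ 311.86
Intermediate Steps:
Q = 26 (Q = -4/9 + (1/9)*238 = -4/9 + 238/9 = 26)
p(u, S) = u/14 (p(u, S) = u*(1/14) = u/14)
k = 29 (k = 55 - 1*26 = 55 - 26 = 29)
k + 180*p(22, -1) = 29 + 180*((1/14)*22) = 29 + 180*(11/7) = 29 + 1980/7 = 2183/7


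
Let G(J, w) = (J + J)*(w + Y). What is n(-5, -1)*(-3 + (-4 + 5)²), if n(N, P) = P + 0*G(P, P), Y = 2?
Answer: 2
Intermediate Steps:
G(J, w) = 2*J*(2 + w) (G(J, w) = (J + J)*(w + 2) = (2*J)*(2 + w) = 2*J*(2 + w))
n(N, P) = P (n(N, P) = P + 0*(2*P*(2 + P)) = P + 0 = P)
n(-5, -1)*(-3 + (-4 + 5)²) = -(-3 + (-4 + 5)²) = -(-3 + 1²) = -(-3 + 1) = -1*(-2) = 2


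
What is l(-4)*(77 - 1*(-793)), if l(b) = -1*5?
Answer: -4350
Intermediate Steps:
l(b) = -5
l(-4)*(77 - 1*(-793)) = -5*(77 - 1*(-793)) = -5*(77 + 793) = -5*870 = -4350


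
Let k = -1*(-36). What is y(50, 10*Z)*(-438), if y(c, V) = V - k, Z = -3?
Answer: 28908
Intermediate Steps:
k = 36
y(c, V) = -36 + V (y(c, V) = V - 1*36 = V - 36 = -36 + V)
y(50, 10*Z)*(-438) = (-36 + 10*(-3))*(-438) = (-36 - 30)*(-438) = -66*(-438) = 28908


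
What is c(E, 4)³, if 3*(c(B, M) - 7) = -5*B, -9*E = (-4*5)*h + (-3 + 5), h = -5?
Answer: 12649337/729 ≈ 17352.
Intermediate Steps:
E = -34/3 (E = -(-4*5*(-5) + (-3 + 5))/9 = -(-20*(-5) + 2)/9 = -(100 + 2)/9 = -⅑*102 = -34/3 ≈ -11.333)
c(B, M) = 7 - 5*B/3 (c(B, M) = 7 + (-5*B)/3 = 7 - 5*B/3)
c(E, 4)³ = (7 - 5/3*(-34/3))³ = (7 + 170/9)³ = (233/9)³ = 12649337/729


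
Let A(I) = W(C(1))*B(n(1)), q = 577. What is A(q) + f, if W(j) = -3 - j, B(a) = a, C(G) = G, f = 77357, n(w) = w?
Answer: 77353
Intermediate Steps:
A(I) = -4 (A(I) = (-3 - 1*1)*1 = (-3 - 1)*1 = -4*1 = -4)
A(q) + f = -4 + 77357 = 77353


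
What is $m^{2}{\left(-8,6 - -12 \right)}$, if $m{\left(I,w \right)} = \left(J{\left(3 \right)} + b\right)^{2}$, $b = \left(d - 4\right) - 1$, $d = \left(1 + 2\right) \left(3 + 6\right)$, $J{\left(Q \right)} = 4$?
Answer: $456976$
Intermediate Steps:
$d = 27$ ($d = 3 \cdot 9 = 27$)
$b = 22$ ($b = \left(27 - 4\right) - 1 = 23 - 1 = 22$)
$m{\left(I,w \right)} = 676$ ($m{\left(I,w \right)} = \left(4 + 22\right)^{2} = 26^{2} = 676$)
$m^{2}{\left(-8,6 - -12 \right)} = 676^{2} = 456976$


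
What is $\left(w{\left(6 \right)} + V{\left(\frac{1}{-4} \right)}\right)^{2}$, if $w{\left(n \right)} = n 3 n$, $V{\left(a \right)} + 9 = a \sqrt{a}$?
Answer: $\frac{\left(792 - i\right)^{2}}{64} \approx 9801.0 - 24.75 i$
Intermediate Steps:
$V{\left(a \right)} = -9 + a^{\frac{3}{2}}$ ($V{\left(a \right)} = -9 + a \sqrt{a} = -9 + a^{\frac{3}{2}}$)
$w{\left(n \right)} = 3 n^{2}$ ($w{\left(n \right)} = 3 n n = 3 n^{2}$)
$\left(w{\left(6 \right)} + V{\left(\frac{1}{-4} \right)}\right)^{2} = \left(3 \cdot 6^{2} - \left(9 - \left(\frac{1}{-4}\right)^{\frac{3}{2}}\right)\right)^{2} = \left(3 \cdot 36 - \left(9 - \left(- \frac{1}{4}\right)^{\frac{3}{2}}\right)\right)^{2} = \left(108 - \left(9 + \frac{i}{8}\right)\right)^{2} = \left(99 - \frac{i}{8}\right)^{2}$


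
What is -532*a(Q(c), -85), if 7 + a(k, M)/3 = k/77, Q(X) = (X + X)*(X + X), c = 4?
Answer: 108300/11 ≈ 9845.5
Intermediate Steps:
Q(X) = 4*X**2 (Q(X) = (2*X)*(2*X) = 4*X**2)
a(k, M) = -21 + 3*k/77 (a(k, M) = -21 + 3*(k/77) = -21 + 3*k/77)
-532*a(Q(c), -85) = -532*(-21 + 3*(4*4**2)/77) = -532*(-21 + 3*(4*16)/77) = -532*(-21 + (3/77)*64) = -532*(-21 + 192/77) = -532*(-1425/77) = 108300/11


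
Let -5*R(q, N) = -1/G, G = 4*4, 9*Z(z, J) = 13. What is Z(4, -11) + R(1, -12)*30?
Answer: 131/72 ≈ 1.8194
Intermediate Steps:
Z(z, J) = 13/9 (Z(z, J) = (⅑)*13 = 13/9)
G = 16
R(q, N) = 1/80 (R(q, N) = -(-1)/(5*16) = -⅕*(-1/16) = 1/80)
Z(4, -11) + R(1, -12)*30 = 13/9 + (1/80)*30 = 13/9 + 3/8 = 131/72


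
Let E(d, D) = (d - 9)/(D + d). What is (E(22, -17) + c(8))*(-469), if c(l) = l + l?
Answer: -43617/5 ≈ -8723.4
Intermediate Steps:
E(d, D) = (-9 + d)/(D + d)
c(l) = 2*l
(E(22, -17) + c(8))*(-469) = ((-9 + 22)/(-17 + 22) + 2*8)*(-469) = (13/5 + 16)*(-469) = (93/5)*(-469) = -43617/5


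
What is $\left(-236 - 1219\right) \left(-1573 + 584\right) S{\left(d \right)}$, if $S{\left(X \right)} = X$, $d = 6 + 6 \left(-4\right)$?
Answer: $-25901910$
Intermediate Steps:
$d = -18$ ($d = 6 - 24 = -18$)
$\left(-236 - 1219\right) \left(-1573 + 584\right) S{\left(d \right)} = \left(-236 - 1219\right) \left(-1573 + 584\right) \left(-18\right) = \left(-1455\right) \left(-989\right) \left(-18\right) = 1438995 \left(-18\right) = -25901910$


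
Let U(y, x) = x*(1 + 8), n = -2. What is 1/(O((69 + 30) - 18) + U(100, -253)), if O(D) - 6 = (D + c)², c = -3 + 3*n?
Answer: 1/2913 ≈ 0.00034329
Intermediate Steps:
c = -9 (c = -3 + 3*(-2) = -3 - 6 = -9)
U(y, x) = 9*x (U(y, x) = x*9 = 9*x)
O(D) = 6 + (-9 + D)² (O(D) = 6 + (D - 9)² = 6 + (-9 + D)²)
1/(O((69 + 30) - 18) + U(100, -253)) = 1/((6 + (-9 + ((69 + 30) - 18))²) + 9*(-253)) = 1/((6 + (-9 + (99 - 18))²) - 2277) = 1/((6 + (-9 + 81)²) - 2277) = 1/((6 + 72²) - 2277) = 1/((6 + 5184) - 2277) = 1/(5190 - 2277) = 1/2913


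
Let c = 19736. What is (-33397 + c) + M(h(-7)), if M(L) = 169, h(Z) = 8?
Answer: -13492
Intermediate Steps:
(-33397 + c) + M(h(-7)) = (-33397 + 19736) + 169 = -13661 + 169 = -13492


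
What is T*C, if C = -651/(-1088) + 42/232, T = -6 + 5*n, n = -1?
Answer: -270501/31552 ≈ -8.5732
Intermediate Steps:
T = -11 (T = -6 + 5*(-1) = -6 - 5 = -11)
C = 24591/31552 (C = -651*(-1/1088) + 42*(1/232) = 651/1088 + 21/116 = 24591/31552 ≈ 0.77938)
T*C = -11*24591/31552 = -270501/31552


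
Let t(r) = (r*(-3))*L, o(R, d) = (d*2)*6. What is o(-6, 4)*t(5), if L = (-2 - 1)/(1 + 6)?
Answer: 2160/7 ≈ 308.57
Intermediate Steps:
L = -3/7 ≈ -0.42857
o(R, d) = 12*d (o(R, d) = (2*d)*6 = 12*d)
t(r) = 9*r/7 (t(r) = (r*(-3))*(-3/7) = -3*r*(-3/7) = 9*r/7)
o(-6, 4)*t(5) = (12*4)*((9/7)*5) = 48*(45/7) = 2160/7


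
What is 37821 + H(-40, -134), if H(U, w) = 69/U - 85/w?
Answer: 101357357/2680 ≈ 37820.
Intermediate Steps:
H(U, w) = -85/w + 69/U
37821 + H(-40, -134) = 37821 + (-85/(-134) + 69/(-40)) = 37821 + (-85*(-1/134) + 69*(-1/40)) = 37821 + (85/134 - 69/40) = 37821 - 2923/2680 = 101357357/2680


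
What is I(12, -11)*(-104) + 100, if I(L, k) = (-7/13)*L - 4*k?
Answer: -3804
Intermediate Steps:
I(L, k) = -4*k - 7*L/13 (I(L, k) = (-7*1/13)*L - 4*k = -7*L/13 - 4*k = -4*k - 7*L/13)
I(12, -11)*(-104) + 100 = (-4*(-11) - 7/13*12)*(-104) + 100 = (44 - 84/13)*(-104) + 100 = (488/13)*(-104) + 100 = -3904 + 100 = -3804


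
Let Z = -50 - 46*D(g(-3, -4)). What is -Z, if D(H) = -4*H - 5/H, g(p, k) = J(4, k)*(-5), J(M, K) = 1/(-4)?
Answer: -364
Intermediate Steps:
J(M, K) = -¼
g(p, k) = 5/4 (g(p, k) = -¼*(-5) = 5/4)
D(H) = -5/H - 4*H
Z = 364 (Z = -50 - 46*(-5/5/4 - 4*5/4) = -50 - 46*(-5*⅘ - 5) = -50 - 46*(-4 - 5) = -50 - 46*(-9) = -50 + 414 = 364)
-Z = -1*364 = -364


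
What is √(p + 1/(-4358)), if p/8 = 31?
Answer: 9*√58148794/4358 ≈ 15.748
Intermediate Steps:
p = 248 (p = 8*31 = 248)
√(p + 1/(-4358)) = √(248 + 1/(-4358)) = √(248 - 1/4358) = √(1080783/4358) = 9*√58148794/4358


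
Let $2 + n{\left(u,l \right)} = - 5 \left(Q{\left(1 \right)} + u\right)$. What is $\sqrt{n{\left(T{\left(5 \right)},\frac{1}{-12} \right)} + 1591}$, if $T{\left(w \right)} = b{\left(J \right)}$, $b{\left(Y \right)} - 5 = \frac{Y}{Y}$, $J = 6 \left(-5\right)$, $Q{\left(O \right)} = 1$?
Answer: $\sqrt{1554} \approx 39.421$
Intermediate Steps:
$J = -30$
$b{\left(Y \right)} = 6$ ($b{\left(Y \right)} = 5 + \frac{Y}{Y} = 5 + 1 = 6$)
$T{\left(w \right)} = 6$
$n{\left(u,l \right)} = -7 - 5 u$ ($n{\left(u,l \right)} = -2 - 5 \left(1 + u\right) = -2 - \left(5 + 5 u\right) = -7 - 5 u$)
$\sqrt{n{\left(T{\left(5 \right)},\frac{1}{-12} \right)} + 1591} = \sqrt{\left(-7 - 30\right) + 1591} = \sqrt{-37 + 1591} = \sqrt{1554}$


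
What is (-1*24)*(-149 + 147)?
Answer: 48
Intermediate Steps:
(-1*24)*(-149 + 147) = -24*(-2) = 48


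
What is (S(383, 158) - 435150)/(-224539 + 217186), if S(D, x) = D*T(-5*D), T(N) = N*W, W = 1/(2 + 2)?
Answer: 2474045/29412 ≈ 84.117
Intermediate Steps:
W = ¼ (W = 1/4 = ¼ ≈ 0.25000)
T(N) = N/4 (T(N) = N*(¼) = N/4)
S(D, x) = -5*D²/4 (S(D, x) = D*((-5*D)/4) = D*(-5*D/4) = -5*D²/4)
(S(383, 158) - 435150)/(-224539 + 217186) = (-5/4*383² - 435150)/(-224539 + 217186) = (-5/4*146689 - 435150)/(-7353) = (-733445/4 - 435150)*(-1/7353) = -2474045/4*(-1/7353) = 2474045/29412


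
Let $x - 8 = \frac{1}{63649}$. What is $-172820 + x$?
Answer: $- \frac{10999310987}{63649} \approx -1.7281 \cdot 10^{5}$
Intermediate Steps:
$x = \frac{509193}{63649}$ ($x = 8 + \frac{1}{63649} = \frac{509193}{63649} \approx 8.0$)
$-172820 + x = -172820 + \frac{509193}{63649} = - \frac{10999310987}{63649}$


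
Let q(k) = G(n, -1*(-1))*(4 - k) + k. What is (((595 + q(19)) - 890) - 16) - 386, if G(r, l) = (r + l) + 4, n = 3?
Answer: -798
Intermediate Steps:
G(r, l) = 4 + l + r (G(r, l) = (l + r) + 4 = 4 + l + r)
q(k) = 32 - 7*k (q(k) = (4 - 1*(-1) + 3)*(4 - k) + k = (4 + 1 + 3)*(4 - k) + k = 8*(4 - k) + k = (32 - 8*k) + k = 32 - 7*k)
(((595 + q(19)) - 890) - 16) - 386 = (((595 + (32 - 7*19)) - 890) - 16) - 386 = (((595 + (32 - 133)) - 890) - 16) - 386 = (((595 - 101) - 890) - 16) - 386 = ((494 - 890) - 16) - 386 = (-396 - 16) - 386 = -412 - 386 = -798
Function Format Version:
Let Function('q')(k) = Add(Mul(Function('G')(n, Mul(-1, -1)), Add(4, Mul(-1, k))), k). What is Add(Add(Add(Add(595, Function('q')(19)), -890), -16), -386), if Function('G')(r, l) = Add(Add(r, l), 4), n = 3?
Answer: -798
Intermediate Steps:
Function('G')(r, l) = Add(4, l, r) (Function('G')(r, l) = Add(Add(l, r), 4) = Add(4, l, r))
Function('q')(k) = Add(32, Mul(-7, k)) (Function('q')(k) = Add(Mul(Add(4, Mul(-1, -1), 3), Add(4, Mul(-1, k))), k) = Add(Mul(Add(4, 1, 3), Add(4, Mul(-1, k))), k) = Add(Mul(8, Add(4, Mul(-1, k))), k) = Add(Add(32, Mul(-8, k)), k) = Add(32, Mul(-7, k)))
Add(Add(Add(Add(595, Function('q')(19)), -890), -16), -386) = Add(Add(Add(Add(595, Add(32, Mul(-7, 19))), -890), -16), -386) = Add(Add(Add(Add(595, Add(32, -133)), -890), -16), -386) = Add(Add(Add(Add(595, -101), -890), -16), -386) = Add(Add(Add(494, -890), -16), -386) = Add(Add(-396, -16), -386) = Add(-412, -386) = -798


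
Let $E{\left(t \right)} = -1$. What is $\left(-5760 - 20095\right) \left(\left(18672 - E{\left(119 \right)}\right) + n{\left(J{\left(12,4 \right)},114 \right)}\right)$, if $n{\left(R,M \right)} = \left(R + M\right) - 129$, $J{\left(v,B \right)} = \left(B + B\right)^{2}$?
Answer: $-484057310$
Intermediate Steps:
$J{\left(v,B \right)} = 4 B^{2}$ ($J{\left(v,B \right)} = \left(2 B\right)^{2} = 4 B^{2}$)
$n{\left(R,M \right)} = -129 + M + R$ ($n{\left(R,M \right)} = \left(M + R\right) - 129 = -129 + M + R$)
$\left(-5760 - 20095\right) \left(\left(18672 - E{\left(119 \right)}\right) + n{\left(J{\left(12,4 \right)},114 \right)}\right) = \left(-5760 - 20095\right) \left(\left(18672 - -1\right) + \left(-129 + 114 + 4 \cdot 4^{2}\right)\right) = - 25855 \left(\left(18672 + 1\right) + \left(-129 + 114 + 4 \cdot 16\right)\right) = - 25855 \left(18673 + \left(-129 + 114 + 64\right)\right) = - 25855 \left(18673 + 49\right) = \left(-25855\right) 18722 = -484057310$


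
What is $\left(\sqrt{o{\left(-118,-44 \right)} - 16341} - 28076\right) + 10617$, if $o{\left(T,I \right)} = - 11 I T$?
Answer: $-17459 + i \sqrt{73453} \approx -17459.0 + 271.02 i$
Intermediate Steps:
$o{\left(T,I \right)} = - 11 I T$
$\left(\sqrt{o{\left(-118,-44 \right)} - 16341} - 28076\right) + 10617 = \left(\sqrt{\left(-11\right) \left(-44\right) \left(-118\right) - 16341} - 28076\right) + 10617 = \left(\sqrt{-57112 - 16341} - 28076\right) + 10617 = \left(\sqrt{-73453} - 28076\right) + 10617 = \left(i \sqrt{73453} - 28076\right) + 10617 = \left(-28076 + i \sqrt{73453}\right) + 10617 = -17459 + i \sqrt{73453}$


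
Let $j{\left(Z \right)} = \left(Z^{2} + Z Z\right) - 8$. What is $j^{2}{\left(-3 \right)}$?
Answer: $100$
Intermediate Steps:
$j{\left(Z \right)} = -8 + 2 Z^{2}$ ($j{\left(Z \right)} = \left(Z^{2} + Z^{2}\right) - 8 = 2 Z^{2} - 8 = -8 + 2 Z^{2}$)
$j^{2}{\left(-3 \right)} = \left(-8 + 2 \left(-3\right)^{2}\right)^{2} = \left(-8 + 2 \cdot 9\right)^{2} = \left(-8 + 18\right)^{2} = 10^{2} = 100$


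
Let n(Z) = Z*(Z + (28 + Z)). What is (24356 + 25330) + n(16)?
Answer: 50646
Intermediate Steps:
n(Z) = Z*(28 + 2*Z)
(24356 + 25330) + n(16) = (24356 + 25330) + 2*16*(14 + 16) = 49686 + 2*16*30 = 49686 + 960 = 50646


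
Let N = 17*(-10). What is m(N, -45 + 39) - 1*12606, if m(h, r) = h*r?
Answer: -11586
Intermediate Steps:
N = -170
m(N, -45 + 39) - 1*12606 = -170*(-45 + 39) - 1*12606 = -170*(-6) - 12606 = 1020 - 12606 = -11586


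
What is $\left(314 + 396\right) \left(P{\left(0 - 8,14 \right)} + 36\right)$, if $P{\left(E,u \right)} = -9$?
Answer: $19170$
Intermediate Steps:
$\left(314 + 396\right) \left(P{\left(0 - 8,14 \right)} + 36\right) = \left(314 + 396\right) \left(-9 + 36\right) = 710 \cdot 27 = 19170$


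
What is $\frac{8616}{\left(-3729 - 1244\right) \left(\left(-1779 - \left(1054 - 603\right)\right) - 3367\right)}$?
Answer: $\frac{8616}{27833881} \approx 0.00030955$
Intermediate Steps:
$\frac{8616}{\left(-3729 - 1244\right) \left(\left(-1779 - \left(1054 - 603\right)\right) - 3367\right)} = \frac{8616}{\left(-4973\right) \left(\left(-1779 - \left(1054 - 603\right)\right) - 3367\right)} = \frac{8616}{\left(-4973\right) \left(\left(-1779 - 451\right) - 3367\right)} = \frac{8616}{\left(-4973\right) \left(-2230 - 3367\right)} = \frac{8616}{\left(-4973\right) \left(-5597\right)} = \frac{8616}{27833881}$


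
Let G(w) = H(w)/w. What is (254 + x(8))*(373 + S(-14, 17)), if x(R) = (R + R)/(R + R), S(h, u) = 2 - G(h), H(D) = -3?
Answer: 1337985/14 ≈ 95570.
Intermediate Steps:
G(w) = -3/w
S(h, u) = 2 + 3/h (S(h, u) = 2 - (-3)/h = 2 + 3/h)
x(R) = 1 (x(R) = (2*R)/((2*R)) = (2*R)*(1/(2*R)) = 1)
(254 + x(8))*(373 + S(-14, 17)) = (254 + 1)*(373 + (2 + 3/(-14))) = 255*(373 + (2 + 3*(-1/14))) = 255*(373 + (2 - 3/14)) = 255*(373 + 25/14) = 255*(5247/14) = 1337985/14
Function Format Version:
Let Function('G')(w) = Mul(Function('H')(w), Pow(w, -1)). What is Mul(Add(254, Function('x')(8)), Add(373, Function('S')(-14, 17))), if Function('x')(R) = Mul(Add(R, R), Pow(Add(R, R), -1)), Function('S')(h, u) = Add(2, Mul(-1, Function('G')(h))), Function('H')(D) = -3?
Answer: Rational(1337985, 14) ≈ 95570.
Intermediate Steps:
Function('G')(w) = Mul(-3, Pow(w, -1))
Function('S')(h, u) = Add(2, Mul(3, Pow(h, -1))) (Function('S')(h, u) = Add(2, Mul(-1, Mul(-3, Pow(h, -1)))) = Add(2, Mul(3, Pow(h, -1))))
Function('x')(R) = 1 (Function('x')(R) = Mul(Mul(2, R), Pow(Mul(2, R), -1)) = Mul(Mul(2, R), Mul(Rational(1, 2), Pow(R, -1))) = 1)
Mul(Add(254, Function('x')(8)), Add(373, Function('S')(-14, 17))) = Mul(Add(254, 1), Add(373, Add(2, Mul(3, Pow(-14, -1))))) = Mul(255, Add(373, Add(2, Mul(3, Rational(-1, 14))))) = Mul(255, Add(373, Add(2, Rational(-3, 14)))) = Mul(255, Add(373, Rational(25, 14))) = Mul(255, Rational(5247, 14)) = Rational(1337985, 14)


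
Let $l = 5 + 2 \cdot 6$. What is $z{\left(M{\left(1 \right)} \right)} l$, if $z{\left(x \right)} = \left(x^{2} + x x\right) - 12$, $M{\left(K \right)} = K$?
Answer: $-170$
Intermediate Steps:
$l = 17$ ($l = 5 + 12 = 17$)
$z{\left(x \right)} = -12 + 2 x^{2}$ ($z{\left(x \right)} = \left(x^{2} + x^{2}\right) - 12 = 2 x^{2} - 12 = -12 + 2 x^{2}$)
$z{\left(M{\left(1 \right)} \right)} l = \left(-12 + 2 \cdot 1^{2}\right) 17 = \left(-12 + 2 \cdot 1\right) 17 = \left(-12 + 2\right) 17 = \left(-10\right) 17 = -170$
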